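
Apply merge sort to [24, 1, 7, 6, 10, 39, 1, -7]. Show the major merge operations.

Divide and conquer:
  Merge [24] + [1] -> [1, 24]
  Merge [7] + [6] -> [6, 7]
  Merge [1, 24] + [6, 7] -> [1, 6, 7, 24]
  Merge [10] + [39] -> [10, 39]
  Merge [1] + [-7] -> [-7, 1]
  Merge [10, 39] + [-7, 1] -> [-7, 1, 10, 39]
  Merge [1, 6, 7, 24] + [-7, 1, 10, 39] -> [-7, 1, 1, 6, 7, 10, 24, 39]


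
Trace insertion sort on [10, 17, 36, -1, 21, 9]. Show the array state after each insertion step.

First element 10 is already 'sorted'
Insert 17: shifted 0 elements -> [10, 17, 36, -1, 21, 9]
Insert 36: shifted 0 elements -> [10, 17, 36, -1, 21, 9]
Insert -1: shifted 3 elements -> [-1, 10, 17, 36, 21, 9]
Insert 21: shifted 1 elements -> [-1, 10, 17, 21, 36, 9]
Insert 9: shifted 4 elements -> [-1, 9, 10, 17, 21, 36]


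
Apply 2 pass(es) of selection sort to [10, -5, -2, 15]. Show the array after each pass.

Pass 1: Select minimum -5 at index 1, swap -> [-5, 10, -2, 15]
Pass 2: Select minimum -2 at index 2, swap -> [-5, -2, 10, 15]


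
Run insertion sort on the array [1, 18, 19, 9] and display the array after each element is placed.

First element 1 is already 'sorted'
Insert 18: shifted 0 elements -> [1, 18, 19, 9]
Insert 19: shifted 0 elements -> [1, 18, 19, 9]
Insert 9: shifted 2 elements -> [1, 9, 18, 19]


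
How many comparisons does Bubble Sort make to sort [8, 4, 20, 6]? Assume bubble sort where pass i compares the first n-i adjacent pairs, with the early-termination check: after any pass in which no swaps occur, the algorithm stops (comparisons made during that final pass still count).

Pass 1: compare adjacent pairs (0,1)..(2,3) = 3 comparison(s), 2 swap(s) -> [4, 8, 6, 20]
Pass 2: compare adjacent pairs (0,1)..(1,2) = 2 comparison(s), 1 swap(s) -> [4, 6, 8, 20]
Pass 3: compare adjacent pairs (0,1)..(0,1) = 1 comparison(s), 0 swap(s) -> [4, 6, 8, 20]
No swaps in this pass, so bubble sort stops here.
Total comparisons: 3 + 2 + 1 = 6


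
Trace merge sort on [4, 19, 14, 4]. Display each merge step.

Divide and conquer:
  Merge [4] + [19] -> [4, 19]
  Merge [14] + [4] -> [4, 14]
  Merge [4, 19] + [4, 14] -> [4, 4, 14, 19]


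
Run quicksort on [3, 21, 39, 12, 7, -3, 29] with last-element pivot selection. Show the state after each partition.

Partition 1: pivot=29 at index 5 -> [3, 21, 12, 7, -3, 29, 39]
Partition 2: pivot=-3 at index 0 -> [-3, 21, 12, 7, 3, 29, 39]
Partition 3: pivot=3 at index 1 -> [-3, 3, 12, 7, 21, 29, 39]
Partition 4: pivot=21 at index 4 -> [-3, 3, 12, 7, 21, 29, 39]
Partition 5: pivot=7 at index 2 -> [-3, 3, 7, 12, 21, 29, 39]


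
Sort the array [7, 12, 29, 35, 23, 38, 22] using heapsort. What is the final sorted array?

Build heap: [38, 35, 29, 12, 23, 7, 22]
Extract 38: [35, 23, 29, 12, 22, 7, 38]
Extract 35: [29, 23, 7, 12, 22, 35, 38]
Extract 29: [23, 22, 7, 12, 29, 35, 38]
Extract 23: [22, 12, 7, 23, 29, 35, 38]
Extract 22: [12, 7, 22, 23, 29, 35, 38]
Extract 12: [7, 12, 22, 23, 29, 35, 38]


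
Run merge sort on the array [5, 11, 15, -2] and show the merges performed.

Divide and conquer:
  Merge [5] + [11] -> [5, 11]
  Merge [15] + [-2] -> [-2, 15]
  Merge [5, 11] + [-2, 15] -> [-2, 5, 11, 15]


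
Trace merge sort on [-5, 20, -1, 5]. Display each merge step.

Divide and conquer:
  Merge [-5] + [20] -> [-5, 20]
  Merge [-1] + [5] -> [-1, 5]
  Merge [-5, 20] + [-1, 5] -> [-5, -1, 5, 20]


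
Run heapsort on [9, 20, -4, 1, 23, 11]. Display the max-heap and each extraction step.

Build heap: [23, 20, 11, 1, 9, -4]
Extract 23: [20, 9, 11, 1, -4, 23]
Extract 20: [11, 9, -4, 1, 20, 23]
Extract 11: [9, 1, -4, 11, 20, 23]
Extract 9: [1, -4, 9, 11, 20, 23]
Extract 1: [-4, 1, 9, 11, 20, 23]


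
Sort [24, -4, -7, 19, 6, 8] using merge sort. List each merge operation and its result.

Divide and conquer:
  Merge [-4] + [-7] -> [-7, -4]
  Merge [24] + [-7, -4] -> [-7, -4, 24]
  Merge [6] + [8] -> [6, 8]
  Merge [19] + [6, 8] -> [6, 8, 19]
  Merge [-7, -4, 24] + [6, 8, 19] -> [-7, -4, 6, 8, 19, 24]


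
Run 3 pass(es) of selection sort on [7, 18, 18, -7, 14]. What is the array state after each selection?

Pass 1: Select minimum -7 at index 3, swap -> [-7, 18, 18, 7, 14]
Pass 2: Select minimum 7 at index 3, swap -> [-7, 7, 18, 18, 14]
Pass 3: Select minimum 14 at index 4, swap -> [-7, 7, 14, 18, 18]


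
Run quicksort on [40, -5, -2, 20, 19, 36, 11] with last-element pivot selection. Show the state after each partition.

Partition 1: pivot=11 at index 2 -> [-5, -2, 11, 20, 19, 36, 40]
Partition 2: pivot=-2 at index 1 -> [-5, -2, 11, 20, 19, 36, 40]
Partition 3: pivot=40 at index 6 -> [-5, -2, 11, 20, 19, 36, 40]
Partition 4: pivot=36 at index 5 -> [-5, -2, 11, 20, 19, 36, 40]
Partition 5: pivot=19 at index 3 -> [-5, -2, 11, 19, 20, 36, 40]


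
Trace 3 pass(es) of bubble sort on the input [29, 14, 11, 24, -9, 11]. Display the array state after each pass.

After pass 1: [14, 11, 24, -9, 11, 29] (5 swaps)
After pass 2: [11, 14, -9, 11, 24, 29] (3 swaps)
After pass 3: [11, -9, 11, 14, 24, 29] (2 swaps)
Total swaps: 10


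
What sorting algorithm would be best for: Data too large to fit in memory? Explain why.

Best choice: External merge sort
Reason: Minimizes disk I/O by sequential reads/writes


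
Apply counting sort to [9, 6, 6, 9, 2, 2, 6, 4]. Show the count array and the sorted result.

Count array: [0, 0, 2, 0, 1, 0, 3, 0, 0, 2]
(count[i] = number of elements equal to i)
Cumulative count: [0, 0, 2, 2, 3, 3, 6, 6, 6, 8]
Sorted: [2, 2, 4, 6, 6, 6, 9, 9]


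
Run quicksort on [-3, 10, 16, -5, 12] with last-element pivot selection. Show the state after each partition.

Partition 1: pivot=12 at index 3 -> [-3, 10, -5, 12, 16]
Partition 2: pivot=-5 at index 0 -> [-5, 10, -3, 12, 16]
Partition 3: pivot=-3 at index 1 -> [-5, -3, 10, 12, 16]


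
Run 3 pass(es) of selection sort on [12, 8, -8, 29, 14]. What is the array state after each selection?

Pass 1: Select minimum -8 at index 2, swap -> [-8, 8, 12, 29, 14]
Pass 2: Select minimum 8 at index 1, swap -> [-8, 8, 12, 29, 14]
Pass 3: Select minimum 12 at index 2, swap -> [-8, 8, 12, 29, 14]


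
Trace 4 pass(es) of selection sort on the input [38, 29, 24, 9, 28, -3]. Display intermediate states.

Pass 1: Select minimum -3 at index 5, swap -> [-3, 29, 24, 9, 28, 38]
Pass 2: Select minimum 9 at index 3, swap -> [-3, 9, 24, 29, 28, 38]
Pass 3: Select minimum 24 at index 2, swap -> [-3, 9, 24, 29, 28, 38]
Pass 4: Select minimum 28 at index 4, swap -> [-3, 9, 24, 28, 29, 38]


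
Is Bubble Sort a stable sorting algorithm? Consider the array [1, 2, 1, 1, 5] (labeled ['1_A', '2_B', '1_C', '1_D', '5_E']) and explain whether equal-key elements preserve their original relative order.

Trace Bubble Sort on the labeled array (the key is the number; the letter only tracks identity):
  After pass 1: [1_A, 1_C, 1_D, 2_B, 5_E]
  After pass 2: [1_A, 1_C, 1_D, 2_B, 5_E] (no swaps, done)
Final order: [1_A, 1_C, 1_D, 2_B, 5_E]
Equal keys:
  value 1: originally 1_A, 1_C, 1_D; after sorting 1_A, 1_C, 1_D -> order preserved
All equal keys kept their original relative order. Bubble Sort is stable: it only swaps adjacent elements when the left one is strictly greater, so equal keys never move past each other.
Answer: Stable


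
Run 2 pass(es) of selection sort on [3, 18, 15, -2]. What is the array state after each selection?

Pass 1: Select minimum -2 at index 3, swap -> [-2, 18, 15, 3]
Pass 2: Select minimum 3 at index 3, swap -> [-2, 3, 15, 18]


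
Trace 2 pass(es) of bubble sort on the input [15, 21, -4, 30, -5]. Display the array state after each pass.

After pass 1: [15, -4, 21, -5, 30] (2 swaps)
After pass 2: [-4, 15, -5, 21, 30] (2 swaps)
Total swaps: 4


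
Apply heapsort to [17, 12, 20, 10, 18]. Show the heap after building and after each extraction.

Build heap: [20, 18, 17, 10, 12]
Extract 20: [18, 12, 17, 10, 20]
Extract 18: [17, 12, 10, 18, 20]
Extract 17: [12, 10, 17, 18, 20]
Extract 12: [10, 12, 17, 18, 20]


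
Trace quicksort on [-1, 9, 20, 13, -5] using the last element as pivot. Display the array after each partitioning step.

Partition 1: pivot=-5 at index 0 -> [-5, 9, 20, 13, -1]
Partition 2: pivot=-1 at index 1 -> [-5, -1, 20, 13, 9]
Partition 3: pivot=9 at index 2 -> [-5, -1, 9, 13, 20]
Partition 4: pivot=20 at index 4 -> [-5, -1, 9, 13, 20]


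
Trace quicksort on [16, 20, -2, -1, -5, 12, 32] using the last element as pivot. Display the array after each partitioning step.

Partition 1: pivot=32 at index 6 -> [16, 20, -2, -1, -5, 12, 32]
Partition 2: pivot=12 at index 3 -> [-2, -1, -5, 12, 16, 20, 32]
Partition 3: pivot=-5 at index 0 -> [-5, -1, -2, 12, 16, 20, 32]
Partition 4: pivot=-2 at index 1 -> [-5, -2, -1, 12, 16, 20, 32]
Partition 5: pivot=20 at index 5 -> [-5, -2, -1, 12, 16, 20, 32]


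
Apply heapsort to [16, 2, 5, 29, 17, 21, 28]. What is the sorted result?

Build heap: [29, 17, 28, 2, 16, 21, 5]
Extract 29: [28, 17, 21, 2, 16, 5, 29]
Extract 28: [21, 17, 5, 2, 16, 28, 29]
Extract 21: [17, 16, 5, 2, 21, 28, 29]
Extract 17: [16, 2, 5, 17, 21, 28, 29]
Extract 16: [5, 2, 16, 17, 21, 28, 29]
Extract 5: [2, 5, 16, 17, 21, 28, 29]


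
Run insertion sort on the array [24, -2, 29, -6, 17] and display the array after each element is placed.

First element 24 is already 'sorted'
Insert -2: shifted 1 elements -> [-2, 24, 29, -6, 17]
Insert 29: shifted 0 elements -> [-2, 24, 29, -6, 17]
Insert -6: shifted 3 elements -> [-6, -2, 24, 29, 17]
Insert 17: shifted 2 elements -> [-6, -2, 17, 24, 29]


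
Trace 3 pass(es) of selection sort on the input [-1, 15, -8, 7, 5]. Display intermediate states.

Pass 1: Select minimum -8 at index 2, swap -> [-8, 15, -1, 7, 5]
Pass 2: Select minimum -1 at index 2, swap -> [-8, -1, 15, 7, 5]
Pass 3: Select minimum 5 at index 4, swap -> [-8, -1, 5, 7, 15]


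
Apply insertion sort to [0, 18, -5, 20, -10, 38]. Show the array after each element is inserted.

First element 0 is already 'sorted'
Insert 18: shifted 0 elements -> [0, 18, -5, 20, -10, 38]
Insert -5: shifted 2 elements -> [-5, 0, 18, 20, -10, 38]
Insert 20: shifted 0 elements -> [-5, 0, 18, 20, -10, 38]
Insert -10: shifted 4 elements -> [-10, -5, 0, 18, 20, 38]
Insert 38: shifted 0 elements -> [-10, -5, 0, 18, 20, 38]


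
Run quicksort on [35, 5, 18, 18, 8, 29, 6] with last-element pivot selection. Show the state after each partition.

Partition 1: pivot=6 at index 1 -> [5, 6, 18, 18, 8, 29, 35]
Partition 2: pivot=35 at index 6 -> [5, 6, 18, 18, 8, 29, 35]
Partition 3: pivot=29 at index 5 -> [5, 6, 18, 18, 8, 29, 35]
Partition 4: pivot=8 at index 2 -> [5, 6, 8, 18, 18, 29, 35]
Partition 5: pivot=18 at index 4 -> [5, 6, 8, 18, 18, 29, 35]


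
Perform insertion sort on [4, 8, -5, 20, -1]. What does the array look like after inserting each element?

First element 4 is already 'sorted'
Insert 8: shifted 0 elements -> [4, 8, -5, 20, -1]
Insert -5: shifted 2 elements -> [-5, 4, 8, 20, -1]
Insert 20: shifted 0 elements -> [-5, 4, 8, 20, -1]
Insert -1: shifted 3 elements -> [-5, -1, 4, 8, 20]


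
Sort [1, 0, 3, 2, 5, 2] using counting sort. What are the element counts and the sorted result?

Count array: [1, 1, 2, 1, 0, 1]
(count[i] = number of elements equal to i)
Cumulative count: [1, 2, 4, 5, 5, 6]
Sorted: [0, 1, 2, 2, 3, 5]


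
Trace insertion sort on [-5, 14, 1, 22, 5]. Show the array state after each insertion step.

First element -5 is already 'sorted'
Insert 14: shifted 0 elements -> [-5, 14, 1, 22, 5]
Insert 1: shifted 1 elements -> [-5, 1, 14, 22, 5]
Insert 22: shifted 0 elements -> [-5, 1, 14, 22, 5]
Insert 5: shifted 2 elements -> [-5, 1, 5, 14, 22]


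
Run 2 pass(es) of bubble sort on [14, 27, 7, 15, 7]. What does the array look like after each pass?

After pass 1: [14, 7, 15, 7, 27] (3 swaps)
After pass 2: [7, 14, 7, 15, 27] (2 swaps)
Total swaps: 5


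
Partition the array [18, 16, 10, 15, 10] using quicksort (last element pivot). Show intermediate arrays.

Partition 1: pivot=10 at index 1 -> [10, 10, 18, 15, 16]
Partition 2: pivot=16 at index 3 -> [10, 10, 15, 16, 18]


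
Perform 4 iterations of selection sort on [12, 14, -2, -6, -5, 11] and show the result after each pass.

Pass 1: Select minimum -6 at index 3, swap -> [-6, 14, -2, 12, -5, 11]
Pass 2: Select minimum -5 at index 4, swap -> [-6, -5, -2, 12, 14, 11]
Pass 3: Select minimum -2 at index 2, swap -> [-6, -5, -2, 12, 14, 11]
Pass 4: Select minimum 11 at index 5, swap -> [-6, -5, -2, 11, 14, 12]


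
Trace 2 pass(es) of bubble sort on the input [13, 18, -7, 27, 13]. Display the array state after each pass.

After pass 1: [13, -7, 18, 13, 27] (2 swaps)
After pass 2: [-7, 13, 13, 18, 27] (2 swaps)
Total swaps: 4


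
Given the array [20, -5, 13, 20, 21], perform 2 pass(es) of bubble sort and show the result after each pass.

After pass 1: [-5, 13, 20, 20, 21] (2 swaps)
After pass 2: [-5, 13, 20, 20, 21] (0 swaps)
Total swaps: 2


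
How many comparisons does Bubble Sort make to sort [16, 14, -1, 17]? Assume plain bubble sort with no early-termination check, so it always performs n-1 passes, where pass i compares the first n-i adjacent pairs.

Pass 1: compare adjacent pairs (0,1)..(2,3) = 3 comparison(s), 2 swap(s) -> [14, -1, 16, 17]
Pass 2: compare adjacent pairs (0,1)..(1,2) = 2 comparison(s), 1 swap(s) -> [-1, 14, 16, 17]
Pass 3: compare adjacent pairs (0,1)..(0,1) = 1 comparison(s), 0 swap(s) -> [-1, 14, 16, 17]
Total comparisons: 3 + 2 + 1 = 6


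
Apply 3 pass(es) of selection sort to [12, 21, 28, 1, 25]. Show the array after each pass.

Pass 1: Select minimum 1 at index 3, swap -> [1, 21, 28, 12, 25]
Pass 2: Select minimum 12 at index 3, swap -> [1, 12, 28, 21, 25]
Pass 3: Select minimum 21 at index 3, swap -> [1, 12, 21, 28, 25]


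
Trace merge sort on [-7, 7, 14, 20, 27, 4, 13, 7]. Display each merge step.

Divide and conquer:
  Merge [-7] + [7] -> [-7, 7]
  Merge [14] + [20] -> [14, 20]
  Merge [-7, 7] + [14, 20] -> [-7, 7, 14, 20]
  Merge [27] + [4] -> [4, 27]
  Merge [13] + [7] -> [7, 13]
  Merge [4, 27] + [7, 13] -> [4, 7, 13, 27]
  Merge [-7, 7, 14, 20] + [4, 7, 13, 27] -> [-7, 4, 7, 7, 13, 14, 20, 27]


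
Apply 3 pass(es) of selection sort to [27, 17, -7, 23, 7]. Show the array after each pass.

Pass 1: Select minimum -7 at index 2, swap -> [-7, 17, 27, 23, 7]
Pass 2: Select minimum 7 at index 4, swap -> [-7, 7, 27, 23, 17]
Pass 3: Select minimum 17 at index 4, swap -> [-7, 7, 17, 23, 27]


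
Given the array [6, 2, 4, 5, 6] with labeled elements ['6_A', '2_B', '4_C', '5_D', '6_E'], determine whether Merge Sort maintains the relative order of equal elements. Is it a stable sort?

Trace Merge Sort on the labeled array (the key is the number; the letter only tracks identity):
  Merge [6_A] + [2_B] -> [2_B, 6_A]
  Merge [5_D] + [6_E] -> [5_D, 6_E]
  Merge [4_C] + [5_D, 6_E] -> [4_C, 5_D, 6_E]
  Merge [2_B, 6_A] + [4_C, 5_D, 6_E] -> [2_B, 4_C, 5_D, 6_A, 6_E]
Final order: [2_B, 4_C, 5_D, 6_A, 6_E]
Equal keys:
  value 6: originally 6_A, 6_E; after sorting 6_A, 6_E -> order preserved
All equal keys kept their original relative order. Merge Sort is stable: when the heads of the two halves are equal the merge takes from the left half first.
Answer: Stable


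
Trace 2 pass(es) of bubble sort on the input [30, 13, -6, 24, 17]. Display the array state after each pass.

After pass 1: [13, -6, 24, 17, 30] (4 swaps)
After pass 2: [-6, 13, 17, 24, 30] (2 swaps)
Total swaps: 6


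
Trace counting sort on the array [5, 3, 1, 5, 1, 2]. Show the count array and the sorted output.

Count array: [0, 2, 1, 1, 0, 2]
(count[i] = number of elements equal to i)
Cumulative count: [0, 2, 3, 4, 4, 6]
Sorted: [1, 1, 2, 3, 5, 5]


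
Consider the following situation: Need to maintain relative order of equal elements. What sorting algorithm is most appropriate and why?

Best choice: Merge sort or Insertion sort
Reason: Both are stable; quicksort and heapsort are not stable


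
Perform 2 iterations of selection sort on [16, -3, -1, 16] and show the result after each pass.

Pass 1: Select minimum -3 at index 1, swap -> [-3, 16, -1, 16]
Pass 2: Select minimum -1 at index 2, swap -> [-3, -1, 16, 16]


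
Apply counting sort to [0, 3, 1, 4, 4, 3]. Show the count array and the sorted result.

Count array: [1, 1, 0, 2, 2]
(count[i] = number of elements equal to i)
Cumulative count: [1, 2, 2, 4, 6]
Sorted: [0, 1, 3, 3, 4, 4]


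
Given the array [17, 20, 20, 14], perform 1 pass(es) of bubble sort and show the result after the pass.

After pass 1: [17, 20, 14, 20] (1 swaps)
Total swaps: 1


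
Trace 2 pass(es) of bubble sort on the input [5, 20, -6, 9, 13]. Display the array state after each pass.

After pass 1: [5, -6, 9, 13, 20] (3 swaps)
After pass 2: [-6, 5, 9, 13, 20] (1 swaps)
Total swaps: 4


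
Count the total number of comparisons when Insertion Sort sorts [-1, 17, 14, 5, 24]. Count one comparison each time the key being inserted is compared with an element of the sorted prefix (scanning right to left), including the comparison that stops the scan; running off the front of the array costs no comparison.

Insert 17: -1 <= 17 (stop) = 1 comparison(s) -> [-1, 17, 14, 5, 24]
Insert 14: 17 > 14 (shift), -1 <= 14 (stop) = 2 comparison(s) -> [-1, 14, 17, 5, 24]
Insert 5: 17 > 5 (shift), 14 > 5 (shift), -1 <= 5 (stop) = 3 comparison(s) -> [-1, 5, 14, 17, 24]
Insert 24: 17 <= 24 (stop) = 1 comparison(s) -> [-1, 5, 14, 17, 24]
Total comparisons: 1 + 2 + 3 + 1 = 7


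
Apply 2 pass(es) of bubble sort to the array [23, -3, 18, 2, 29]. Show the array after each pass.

After pass 1: [-3, 18, 2, 23, 29] (3 swaps)
After pass 2: [-3, 2, 18, 23, 29] (1 swaps)
Total swaps: 4


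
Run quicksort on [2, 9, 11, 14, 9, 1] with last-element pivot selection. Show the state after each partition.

Partition 1: pivot=1 at index 0 -> [1, 9, 11, 14, 9, 2]
Partition 2: pivot=2 at index 1 -> [1, 2, 11, 14, 9, 9]
Partition 3: pivot=9 at index 3 -> [1, 2, 9, 9, 11, 14]
Partition 4: pivot=14 at index 5 -> [1, 2, 9, 9, 11, 14]


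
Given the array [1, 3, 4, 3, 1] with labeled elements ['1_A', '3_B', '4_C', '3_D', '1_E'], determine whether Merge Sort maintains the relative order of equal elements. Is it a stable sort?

Trace Merge Sort on the labeled array (the key is the number; the letter only tracks identity):
  Merge [1_A] + [3_B] -> [1_A, 3_B]
  Merge [3_D] + [1_E] -> [1_E, 3_D]
  Merge [4_C] + [1_E, 3_D] -> [1_E, 3_D, 4_C]
  Merge [1_A, 3_B] + [1_E, 3_D, 4_C] -> [1_A, 1_E, 3_B, 3_D, 4_C]
Final order: [1_A, 1_E, 3_B, 3_D, 4_C]
Equal keys:
  value 1: originally 1_A, 1_E; after sorting 1_A, 1_E -> order preserved
  value 3: originally 3_B, 3_D; after sorting 3_B, 3_D -> order preserved
All equal keys kept their original relative order. Merge Sort is stable: when the heads of the two halves are equal the merge takes from the left half first.
Answer: Stable


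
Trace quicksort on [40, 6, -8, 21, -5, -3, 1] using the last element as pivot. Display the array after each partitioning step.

Partition 1: pivot=1 at index 3 -> [-8, -5, -3, 1, 6, 40, 21]
Partition 2: pivot=-3 at index 2 -> [-8, -5, -3, 1, 6, 40, 21]
Partition 3: pivot=-5 at index 1 -> [-8, -5, -3, 1, 6, 40, 21]
Partition 4: pivot=21 at index 5 -> [-8, -5, -3, 1, 6, 21, 40]


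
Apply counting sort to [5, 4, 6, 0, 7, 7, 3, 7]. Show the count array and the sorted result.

Count array: [1, 0, 0, 1, 1, 1, 1, 3]
(count[i] = number of elements equal to i)
Cumulative count: [1, 1, 1, 2, 3, 4, 5, 8]
Sorted: [0, 3, 4, 5, 6, 7, 7, 7]


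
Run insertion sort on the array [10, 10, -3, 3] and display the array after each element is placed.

First element 10 is already 'sorted'
Insert 10: shifted 0 elements -> [10, 10, -3, 3]
Insert -3: shifted 2 elements -> [-3, 10, 10, 3]
Insert 3: shifted 2 elements -> [-3, 3, 10, 10]


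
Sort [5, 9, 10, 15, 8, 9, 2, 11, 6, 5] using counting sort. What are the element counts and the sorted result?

Count array: [0, 0, 1, 0, 0, 2, 1, 0, 1, 2, 1, 1, 0, 0, 0, 1]
(count[i] = number of elements equal to i)
Cumulative count: [0, 0, 1, 1, 1, 3, 4, 4, 5, 7, 8, 9, 9, 9, 9, 10]
Sorted: [2, 5, 5, 6, 8, 9, 9, 10, 11, 15]


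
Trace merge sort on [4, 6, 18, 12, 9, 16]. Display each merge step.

Divide and conquer:
  Merge [6] + [18] -> [6, 18]
  Merge [4] + [6, 18] -> [4, 6, 18]
  Merge [9] + [16] -> [9, 16]
  Merge [12] + [9, 16] -> [9, 12, 16]
  Merge [4, 6, 18] + [9, 12, 16] -> [4, 6, 9, 12, 16, 18]


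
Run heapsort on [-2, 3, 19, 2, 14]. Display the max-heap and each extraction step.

Build heap: [19, 14, -2, 2, 3]
Extract 19: [14, 3, -2, 2, 19]
Extract 14: [3, 2, -2, 14, 19]
Extract 3: [2, -2, 3, 14, 19]
Extract 2: [-2, 2, 3, 14, 19]


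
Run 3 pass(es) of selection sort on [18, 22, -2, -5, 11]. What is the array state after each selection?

Pass 1: Select minimum -5 at index 3, swap -> [-5, 22, -2, 18, 11]
Pass 2: Select minimum -2 at index 2, swap -> [-5, -2, 22, 18, 11]
Pass 3: Select minimum 11 at index 4, swap -> [-5, -2, 11, 18, 22]


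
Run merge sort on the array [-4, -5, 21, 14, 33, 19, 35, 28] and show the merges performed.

Divide and conquer:
  Merge [-4] + [-5] -> [-5, -4]
  Merge [21] + [14] -> [14, 21]
  Merge [-5, -4] + [14, 21] -> [-5, -4, 14, 21]
  Merge [33] + [19] -> [19, 33]
  Merge [35] + [28] -> [28, 35]
  Merge [19, 33] + [28, 35] -> [19, 28, 33, 35]
  Merge [-5, -4, 14, 21] + [19, 28, 33, 35] -> [-5, -4, 14, 19, 21, 28, 33, 35]


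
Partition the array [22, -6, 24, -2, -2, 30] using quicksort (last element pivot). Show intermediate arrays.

Partition 1: pivot=30 at index 5 -> [22, -6, 24, -2, -2, 30]
Partition 2: pivot=-2 at index 2 -> [-6, -2, -2, 22, 24, 30]
Partition 3: pivot=-2 at index 1 -> [-6, -2, -2, 22, 24, 30]
Partition 4: pivot=24 at index 4 -> [-6, -2, -2, 22, 24, 30]


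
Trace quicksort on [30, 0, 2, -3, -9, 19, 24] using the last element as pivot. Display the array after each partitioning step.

Partition 1: pivot=24 at index 5 -> [0, 2, -3, -9, 19, 24, 30]
Partition 2: pivot=19 at index 4 -> [0, 2, -3, -9, 19, 24, 30]
Partition 3: pivot=-9 at index 0 -> [-9, 2, -3, 0, 19, 24, 30]
Partition 4: pivot=0 at index 2 -> [-9, -3, 0, 2, 19, 24, 30]


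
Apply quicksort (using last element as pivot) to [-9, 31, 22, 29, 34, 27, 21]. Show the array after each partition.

Partition 1: pivot=21 at index 1 -> [-9, 21, 22, 29, 34, 27, 31]
Partition 2: pivot=31 at index 5 -> [-9, 21, 22, 29, 27, 31, 34]
Partition 3: pivot=27 at index 3 -> [-9, 21, 22, 27, 29, 31, 34]


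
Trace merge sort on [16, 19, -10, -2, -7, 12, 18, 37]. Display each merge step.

Divide and conquer:
  Merge [16] + [19] -> [16, 19]
  Merge [-10] + [-2] -> [-10, -2]
  Merge [16, 19] + [-10, -2] -> [-10, -2, 16, 19]
  Merge [-7] + [12] -> [-7, 12]
  Merge [18] + [37] -> [18, 37]
  Merge [-7, 12] + [18, 37] -> [-7, 12, 18, 37]
  Merge [-10, -2, 16, 19] + [-7, 12, 18, 37] -> [-10, -7, -2, 12, 16, 18, 19, 37]


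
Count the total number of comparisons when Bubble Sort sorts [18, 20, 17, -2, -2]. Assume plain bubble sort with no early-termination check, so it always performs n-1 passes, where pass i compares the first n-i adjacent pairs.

Pass 1: compare adjacent pairs (0,1)..(3,4) = 4 comparison(s), 3 swap(s) -> [18, 17, -2, -2, 20]
Pass 2: compare adjacent pairs (0,1)..(2,3) = 3 comparison(s), 3 swap(s) -> [17, -2, -2, 18, 20]
Pass 3: compare adjacent pairs (0,1)..(1,2) = 2 comparison(s), 2 swap(s) -> [-2, -2, 17, 18, 20]
Pass 4: compare adjacent pairs (0,1)..(0,1) = 1 comparison(s), 0 swap(s) -> [-2, -2, 17, 18, 20]
Total comparisons: 4 + 3 + 2 + 1 = 10


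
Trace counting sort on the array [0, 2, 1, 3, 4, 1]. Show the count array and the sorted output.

Count array: [1, 2, 1, 1, 1]
(count[i] = number of elements equal to i)
Cumulative count: [1, 3, 4, 5, 6]
Sorted: [0, 1, 1, 2, 3, 4]


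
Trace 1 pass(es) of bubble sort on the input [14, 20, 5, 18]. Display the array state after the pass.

After pass 1: [14, 5, 18, 20] (2 swaps)
Total swaps: 2


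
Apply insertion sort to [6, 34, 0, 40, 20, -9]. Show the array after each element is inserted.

First element 6 is already 'sorted'
Insert 34: shifted 0 elements -> [6, 34, 0, 40, 20, -9]
Insert 0: shifted 2 elements -> [0, 6, 34, 40, 20, -9]
Insert 40: shifted 0 elements -> [0, 6, 34, 40, 20, -9]
Insert 20: shifted 2 elements -> [0, 6, 20, 34, 40, -9]
Insert -9: shifted 5 elements -> [-9, 0, 6, 20, 34, 40]


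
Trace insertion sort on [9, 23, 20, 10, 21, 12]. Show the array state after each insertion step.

First element 9 is already 'sorted'
Insert 23: shifted 0 elements -> [9, 23, 20, 10, 21, 12]
Insert 20: shifted 1 elements -> [9, 20, 23, 10, 21, 12]
Insert 10: shifted 2 elements -> [9, 10, 20, 23, 21, 12]
Insert 21: shifted 1 elements -> [9, 10, 20, 21, 23, 12]
Insert 12: shifted 3 elements -> [9, 10, 12, 20, 21, 23]


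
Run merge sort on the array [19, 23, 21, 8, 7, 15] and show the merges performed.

Divide and conquer:
  Merge [23] + [21] -> [21, 23]
  Merge [19] + [21, 23] -> [19, 21, 23]
  Merge [7] + [15] -> [7, 15]
  Merge [8] + [7, 15] -> [7, 8, 15]
  Merge [19, 21, 23] + [7, 8, 15] -> [7, 8, 15, 19, 21, 23]


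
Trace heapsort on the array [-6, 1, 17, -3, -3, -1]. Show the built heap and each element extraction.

Build heap: [17, 1, -1, -3, -3, -6]
Extract 17: [1, -3, -1, -6, -3, 17]
Extract 1: [-1, -3, -3, -6, 1, 17]
Extract -1: [-3, -6, -3, -1, 1, 17]
Extract -3: [-3, -6, -3, -1, 1, 17]
Extract -3: [-6, -3, -3, -1, 1, 17]


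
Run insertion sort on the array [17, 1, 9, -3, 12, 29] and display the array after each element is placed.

First element 17 is already 'sorted'
Insert 1: shifted 1 elements -> [1, 17, 9, -3, 12, 29]
Insert 9: shifted 1 elements -> [1, 9, 17, -3, 12, 29]
Insert -3: shifted 3 elements -> [-3, 1, 9, 17, 12, 29]
Insert 12: shifted 1 elements -> [-3, 1, 9, 12, 17, 29]
Insert 29: shifted 0 elements -> [-3, 1, 9, 12, 17, 29]


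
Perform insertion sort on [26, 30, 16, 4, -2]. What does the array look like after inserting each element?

First element 26 is already 'sorted'
Insert 30: shifted 0 elements -> [26, 30, 16, 4, -2]
Insert 16: shifted 2 elements -> [16, 26, 30, 4, -2]
Insert 4: shifted 3 elements -> [4, 16, 26, 30, -2]
Insert -2: shifted 4 elements -> [-2, 4, 16, 26, 30]


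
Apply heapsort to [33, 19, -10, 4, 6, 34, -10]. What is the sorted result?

Build heap: [34, 19, 33, 4, 6, -10, -10]
Extract 34: [33, 19, -10, 4, 6, -10, 34]
Extract 33: [19, 6, -10, 4, -10, 33, 34]
Extract 19: [6, 4, -10, -10, 19, 33, 34]
Extract 6: [4, -10, -10, 6, 19, 33, 34]
Extract 4: [-10, -10, 4, 6, 19, 33, 34]
Extract -10: [-10, -10, 4, 6, 19, 33, 34]


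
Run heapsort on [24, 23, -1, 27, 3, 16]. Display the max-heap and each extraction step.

Build heap: [27, 24, 16, 23, 3, -1]
Extract 27: [24, 23, 16, -1, 3, 27]
Extract 24: [23, 3, 16, -1, 24, 27]
Extract 23: [16, 3, -1, 23, 24, 27]
Extract 16: [3, -1, 16, 23, 24, 27]
Extract 3: [-1, 3, 16, 23, 24, 27]


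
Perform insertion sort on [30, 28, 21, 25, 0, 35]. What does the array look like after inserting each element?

First element 30 is already 'sorted'
Insert 28: shifted 1 elements -> [28, 30, 21, 25, 0, 35]
Insert 21: shifted 2 elements -> [21, 28, 30, 25, 0, 35]
Insert 25: shifted 2 elements -> [21, 25, 28, 30, 0, 35]
Insert 0: shifted 4 elements -> [0, 21, 25, 28, 30, 35]
Insert 35: shifted 0 elements -> [0, 21, 25, 28, 30, 35]


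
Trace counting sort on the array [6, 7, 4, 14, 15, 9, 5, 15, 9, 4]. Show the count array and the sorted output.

Count array: [0, 0, 0, 0, 2, 1, 1, 1, 0, 2, 0, 0, 0, 0, 1, 2]
(count[i] = number of elements equal to i)
Cumulative count: [0, 0, 0, 0, 2, 3, 4, 5, 5, 7, 7, 7, 7, 7, 8, 10]
Sorted: [4, 4, 5, 6, 7, 9, 9, 14, 15, 15]


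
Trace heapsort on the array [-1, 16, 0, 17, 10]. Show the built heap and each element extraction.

Build heap: [17, 16, 0, -1, 10]
Extract 17: [16, 10, 0, -1, 17]
Extract 16: [10, -1, 0, 16, 17]
Extract 10: [0, -1, 10, 16, 17]
Extract 0: [-1, 0, 10, 16, 17]


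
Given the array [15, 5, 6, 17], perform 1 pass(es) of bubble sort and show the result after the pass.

After pass 1: [5, 6, 15, 17] (2 swaps)
Total swaps: 2


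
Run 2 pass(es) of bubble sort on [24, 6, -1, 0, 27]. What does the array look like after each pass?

After pass 1: [6, -1, 0, 24, 27] (3 swaps)
After pass 2: [-1, 0, 6, 24, 27] (2 swaps)
Total swaps: 5


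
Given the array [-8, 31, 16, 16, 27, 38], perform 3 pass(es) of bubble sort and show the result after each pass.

After pass 1: [-8, 16, 16, 27, 31, 38] (3 swaps)
After pass 2: [-8, 16, 16, 27, 31, 38] (0 swaps)
After pass 3: [-8, 16, 16, 27, 31, 38] (0 swaps)
Total swaps: 3


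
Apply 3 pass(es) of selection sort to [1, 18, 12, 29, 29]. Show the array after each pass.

Pass 1: Select minimum 1 at index 0, swap -> [1, 18, 12, 29, 29]
Pass 2: Select minimum 12 at index 2, swap -> [1, 12, 18, 29, 29]
Pass 3: Select minimum 18 at index 2, swap -> [1, 12, 18, 29, 29]


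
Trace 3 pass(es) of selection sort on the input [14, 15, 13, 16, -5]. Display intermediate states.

Pass 1: Select minimum -5 at index 4, swap -> [-5, 15, 13, 16, 14]
Pass 2: Select minimum 13 at index 2, swap -> [-5, 13, 15, 16, 14]
Pass 3: Select minimum 14 at index 4, swap -> [-5, 13, 14, 16, 15]


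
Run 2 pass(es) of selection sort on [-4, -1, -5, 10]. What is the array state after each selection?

Pass 1: Select minimum -5 at index 2, swap -> [-5, -1, -4, 10]
Pass 2: Select minimum -4 at index 2, swap -> [-5, -4, -1, 10]


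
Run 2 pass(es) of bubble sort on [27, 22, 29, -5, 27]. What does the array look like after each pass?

After pass 1: [22, 27, -5, 27, 29] (3 swaps)
After pass 2: [22, -5, 27, 27, 29] (1 swaps)
Total swaps: 4


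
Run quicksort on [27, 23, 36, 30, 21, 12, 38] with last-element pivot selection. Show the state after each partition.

Partition 1: pivot=38 at index 6 -> [27, 23, 36, 30, 21, 12, 38]
Partition 2: pivot=12 at index 0 -> [12, 23, 36, 30, 21, 27, 38]
Partition 3: pivot=27 at index 3 -> [12, 23, 21, 27, 36, 30, 38]
Partition 4: pivot=21 at index 1 -> [12, 21, 23, 27, 36, 30, 38]
Partition 5: pivot=30 at index 4 -> [12, 21, 23, 27, 30, 36, 38]


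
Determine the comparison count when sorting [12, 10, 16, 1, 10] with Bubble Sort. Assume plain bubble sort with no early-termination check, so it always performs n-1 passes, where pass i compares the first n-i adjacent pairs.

Pass 1: compare adjacent pairs (0,1)..(3,4) = 4 comparison(s), 3 swap(s) -> [10, 12, 1, 10, 16]
Pass 2: compare adjacent pairs (0,1)..(2,3) = 3 comparison(s), 2 swap(s) -> [10, 1, 10, 12, 16]
Pass 3: compare adjacent pairs (0,1)..(1,2) = 2 comparison(s), 1 swap(s) -> [1, 10, 10, 12, 16]
Pass 4: compare adjacent pairs (0,1)..(0,1) = 1 comparison(s), 0 swap(s) -> [1, 10, 10, 12, 16]
Total comparisons: 4 + 3 + 2 + 1 = 10


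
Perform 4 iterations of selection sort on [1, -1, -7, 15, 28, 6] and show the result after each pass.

Pass 1: Select minimum -7 at index 2, swap -> [-7, -1, 1, 15, 28, 6]
Pass 2: Select minimum -1 at index 1, swap -> [-7, -1, 1, 15, 28, 6]
Pass 3: Select minimum 1 at index 2, swap -> [-7, -1, 1, 15, 28, 6]
Pass 4: Select minimum 6 at index 5, swap -> [-7, -1, 1, 6, 28, 15]


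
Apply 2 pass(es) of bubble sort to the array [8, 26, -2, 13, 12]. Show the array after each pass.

After pass 1: [8, -2, 13, 12, 26] (3 swaps)
After pass 2: [-2, 8, 12, 13, 26] (2 swaps)
Total swaps: 5


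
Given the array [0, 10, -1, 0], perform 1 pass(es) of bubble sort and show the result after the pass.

After pass 1: [0, -1, 0, 10] (2 swaps)
Total swaps: 2


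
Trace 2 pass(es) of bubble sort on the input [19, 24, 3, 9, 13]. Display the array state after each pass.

After pass 1: [19, 3, 9, 13, 24] (3 swaps)
After pass 2: [3, 9, 13, 19, 24] (3 swaps)
Total swaps: 6


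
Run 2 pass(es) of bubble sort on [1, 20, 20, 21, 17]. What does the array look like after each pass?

After pass 1: [1, 20, 20, 17, 21] (1 swaps)
After pass 2: [1, 20, 17, 20, 21] (1 swaps)
Total swaps: 2


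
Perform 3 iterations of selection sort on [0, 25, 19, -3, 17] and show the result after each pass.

Pass 1: Select minimum -3 at index 3, swap -> [-3, 25, 19, 0, 17]
Pass 2: Select minimum 0 at index 3, swap -> [-3, 0, 19, 25, 17]
Pass 3: Select minimum 17 at index 4, swap -> [-3, 0, 17, 25, 19]


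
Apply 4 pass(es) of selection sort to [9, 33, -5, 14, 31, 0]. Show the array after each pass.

Pass 1: Select minimum -5 at index 2, swap -> [-5, 33, 9, 14, 31, 0]
Pass 2: Select minimum 0 at index 5, swap -> [-5, 0, 9, 14, 31, 33]
Pass 3: Select minimum 9 at index 2, swap -> [-5, 0, 9, 14, 31, 33]
Pass 4: Select minimum 14 at index 3, swap -> [-5, 0, 9, 14, 31, 33]


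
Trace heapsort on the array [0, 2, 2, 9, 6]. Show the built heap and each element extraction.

Build heap: [9, 6, 2, 2, 0]
Extract 9: [6, 2, 2, 0, 9]
Extract 6: [2, 0, 2, 6, 9]
Extract 2: [2, 0, 2, 6, 9]
Extract 2: [0, 2, 2, 6, 9]


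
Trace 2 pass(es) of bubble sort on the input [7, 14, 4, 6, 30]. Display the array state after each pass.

After pass 1: [7, 4, 6, 14, 30] (2 swaps)
After pass 2: [4, 6, 7, 14, 30] (2 swaps)
Total swaps: 4


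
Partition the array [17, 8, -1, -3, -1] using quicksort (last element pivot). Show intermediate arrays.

Partition 1: pivot=-1 at index 2 -> [-1, -3, -1, 8, 17]
Partition 2: pivot=-3 at index 0 -> [-3, -1, -1, 8, 17]
Partition 3: pivot=17 at index 4 -> [-3, -1, -1, 8, 17]


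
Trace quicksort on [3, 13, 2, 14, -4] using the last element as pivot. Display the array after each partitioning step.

Partition 1: pivot=-4 at index 0 -> [-4, 13, 2, 14, 3]
Partition 2: pivot=3 at index 2 -> [-4, 2, 3, 14, 13]
Partition 3: pivot=13 at index 3 -> [-4, 2, 3, 13, 14]


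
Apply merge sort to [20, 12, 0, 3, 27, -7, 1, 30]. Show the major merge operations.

Divide and conquer:
  Merge [20] + [12] -> [12, 20]
  Merge [0] + [3] -> [0, 3]
  Merge [12, 20] + [0, 3] -> [0, 3, 12, 20]
  Merge [27] + [-7] -> [-7, 27]
  Merge [1] + [30] -> [1, 30]
  Merge [-7, 27] + [1, 30] -> [-7, 1, 27, 30]
  Merge [0, 3, 12, 20] + [-7, 1, 27, 30] -> [-7, 0, 1, 3, 12, 20, 27, 30]


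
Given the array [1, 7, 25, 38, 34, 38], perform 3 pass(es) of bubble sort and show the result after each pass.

After pass 1: [1, 7, 25, 34, 38, 38] (1 swaps)
After pass 2: [1, 7, 25, 34, 38, 38] (0 swaps)
After pass 3: [1, 7, 25, 34, 38, 38] (0 swaps)
Total swaps: 1


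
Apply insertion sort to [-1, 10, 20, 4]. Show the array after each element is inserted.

First element -1 is already 'sorted'
Insert 10: shifted 0 elements -> [-1, 10, 20, 4]
Insert 20: shifted 0 elements -> [-1, 10, 20, 4]
Insert 4: shifted 2 elements -> [-1, 4, 10, 20]


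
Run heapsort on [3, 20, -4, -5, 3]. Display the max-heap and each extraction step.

Build heap: [20, 3, -4, -5, 3]
Extract 20: [3, 3, -4, -5, 20]
Extract 3: [3, -5, -4, 3, 20]
Extract 3: [-4, -5, 3, 3, 20]
Extract -4: [-5, -4, 3, 3, 20]


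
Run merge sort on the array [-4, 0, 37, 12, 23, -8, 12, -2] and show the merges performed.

Divide and conquer:
  Merge [-4] + [0] -> [-4, 0]
  Merge [37] + [12] -> [12, 37]
  Merge [-4, 0] + [12, 37] -> [-4, 0, 12, 37]
  Merge [23] + [-8] -> [-8, 23]
  Merge [12] + [-2] -> [-2, 12]
  Merge [-8, 23] + [-2, 12] -> [-8, -2, 12, 23]
  Merge [-4, 0, 12, 37] + [-8, -2, 12, 23] -> [-8, -4, -2, 0, 12, 12, 23, 37]


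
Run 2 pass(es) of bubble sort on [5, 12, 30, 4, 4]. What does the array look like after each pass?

After pass 1: [5, 12, 4, 4, 30] (2 swaps)
After pass 2: [5, 4, 4, 12, 30] (2 swaps)
Total swaps: 4


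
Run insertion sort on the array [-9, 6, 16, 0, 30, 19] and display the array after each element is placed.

First element -9 is already 'sorted'
Insert 6: shifted 0 elements -> [-9, 6, 16, 0, 30, 19]
Insert 16: shifted 0 elements -> [-9, 6, 16, 0, 30, 19]
Insert 0: shifted 2 elements -> [-9, 0, 6, 16, 30, 19]
Insert 30: shifted 0 elements -> [-9, 0, 6, 16, 30, 19]
Insert 19: shifted 1 elements -> [-9, 0, 6, 16, 19, 30]


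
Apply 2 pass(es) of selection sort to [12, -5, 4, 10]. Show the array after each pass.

Pass 1: Select minimum -5 at index 1, swap -> [-5, 12, 4, 10]
Pass 2: Select minimum 4 at index 2, swap -> [-5, 4, 12, 10]


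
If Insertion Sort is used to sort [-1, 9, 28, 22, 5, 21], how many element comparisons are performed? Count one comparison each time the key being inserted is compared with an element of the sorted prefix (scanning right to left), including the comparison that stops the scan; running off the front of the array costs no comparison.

Insert 9: -1 <= 9 (stop) = 1 comparison(s) -> [-1, 9, 28, 22, 5, 21]
Insert 28: 9 <= 28 (stop) = 1 comparison(s) -> [-1, 9, 28, 22, 5, 21]
Insert 22: 28 > 22 (shift), 9 <= 22 (stop) = 2 comparison(s) -> [-1, 9, 22, 28, 5, 21]
Insert 5: 28 > 5 (shift), 22 > 5 (shift), 9 > 5 (shift), -1 <= 5 (stop) = 4 comparison(s) -> [-1, 5, 9, 22, 28, 21]
Insert 21: 28 > 21 (shift), 22 > 21 (shift), 9 <= 21 (stop) = 3 comparison(s) -> [-1, 5, 9, 21, 22, 28]
Total comparisons: 1 + 1 + 2 + 4 + 3 = 11


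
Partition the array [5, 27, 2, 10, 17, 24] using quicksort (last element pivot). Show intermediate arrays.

Partition 1: pivot=24 at index 4 -> [5, 2, 10, 17, 24, 27]
Partition 2: pivot=17 at index 3 -> [5, 2, 10, 17, 24, 27]
Partition 3: pivot=10 at index 2 -> [5, 2, 10, 17, 24, 27]
Partition 4: pivot=2 at index 0 -> [2, 5, 10, 17, 24, 27]


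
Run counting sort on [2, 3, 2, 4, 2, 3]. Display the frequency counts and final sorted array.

Count array: [0, 0, 3, 2, 1]
(count[i] = number of elements equal to i)
Cumulative count: [0, 0, 3, 5, 6]
Sorted: [2, 2, 2, 3, 3, 4]


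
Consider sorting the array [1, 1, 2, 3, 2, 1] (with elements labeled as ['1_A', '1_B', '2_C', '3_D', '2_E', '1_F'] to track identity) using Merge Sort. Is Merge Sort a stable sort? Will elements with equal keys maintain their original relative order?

Trace Merge Sort on the labeled array (the key is the number; the letter only tracks identity):
  Merge [1_B] + [2_C] -> [1_B, 2_C]
  Merge [1_A] + [1_B, 2_C] -> [1_A, 1_B, 2_C]
  Merge [2_E] + [1_F] -> [1_F, 2_E]
  Merge [3_D] + [1_F, 2_E] -> [1_F, 2_E, 3_D]
  Merge [1_A, 1_B, 2_C] + [1_F, 2_E, 3_D] -> [1_A, 1_B, 1_F, 2_C, 2_E, 3_D]
Final order: [1_A, 1_B, 1_F, 2_C, 2_E, 3_D]
Equal keys:
  value 1: originally 1_A, 1_B, 1_F; after sorting 1_A, 1_B, 1_F -> order preserved
  value 2: originally 2_C, 2_E; after sorting 2_C, 2_E -> order preserved
All equal keys kept their original relative order. Merge Sort is stable: when the heads of the two halves are equal the merge takes from the left half first.
Answer: Stable


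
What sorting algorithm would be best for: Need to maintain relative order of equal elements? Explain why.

Best choice: Merge sort or Insertion sort
Reason: Both are stable; quicksort and heapsort are not stable


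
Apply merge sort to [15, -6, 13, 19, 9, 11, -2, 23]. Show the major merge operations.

Divide and conquer:
  Merge [15] + [-6] -> [-6, 15]
  Merge [13] + [19] -> [13, 19]
  Merge [-6, 15] + [13, 19] -> [-6, 13, 15, 19]
  Merge [9] + [11] -> [9, 11]
  Merge [-2] + [23] -> [-2, 23]
  Merge [9, 11] + [-2, 23] -> [-2, 9, 11, 23]
  Merge [-6, 13, 15, 19] + [-2, 9, 11, 23] -> [-6, -2, 9, 11, 13, 15, 19, 23]


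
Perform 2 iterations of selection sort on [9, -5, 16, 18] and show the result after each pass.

Pass 1: Select minimum -5 at index 1, swap -> [-5, 9, 16, 18]
Pass 2: Select minimum 9 at index 1, swap -> [-5, 9, 16, 18]


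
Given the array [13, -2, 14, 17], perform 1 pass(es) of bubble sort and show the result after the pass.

After pass 1: [-2, 13, 14, 17] (1 swaps)
Total swaps: 1


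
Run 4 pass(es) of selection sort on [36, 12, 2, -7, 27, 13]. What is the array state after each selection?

Pass 1: Select minimum -7 at index 3, swap -> [-7, 12, 2, 36, 27, 13]
Pass 2: Select minimum 2 at index 2, swap -> [-7, 2, 12, 36, 27, 13]
Pass 3: Select minimum 12 at index 2, swap -> [-7, 2, 12, 36, 27, 13]
Pass 4: Select minimum 13 at index 5, swap -> [-7, 2, 12, 13, 27, 36]
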